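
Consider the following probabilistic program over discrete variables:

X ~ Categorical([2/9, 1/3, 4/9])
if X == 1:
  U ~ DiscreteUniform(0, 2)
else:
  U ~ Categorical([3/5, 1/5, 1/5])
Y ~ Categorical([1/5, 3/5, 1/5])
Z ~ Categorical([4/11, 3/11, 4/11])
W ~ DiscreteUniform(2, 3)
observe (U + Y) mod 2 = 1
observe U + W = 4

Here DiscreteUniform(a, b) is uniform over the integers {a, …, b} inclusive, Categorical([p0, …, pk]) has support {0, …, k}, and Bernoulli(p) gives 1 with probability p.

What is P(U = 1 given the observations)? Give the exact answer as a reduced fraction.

P(U = 1 | obs) = 2/5

Enumerate traces; 27 have nonzero weight after conditioning:
  (X=0, U=1, Y=0, Z=0, W=3) weight 4/2475
  (X=0, U=1, Y=0, Z=1, W=3) weight 1/825
  (X=0, U=1, Y=0, Z=2, W=3) weight 4/2475
  (X=0, U=1, Y=2, Z=0, W=3) weight 4/2475
  (X=0, U=1, Y=2, Z=1, W=3) weight 1/825
  (X=0, U=1, Y=2, Z=2, W=3) weight 4/2475
  (X=0, U=2, Y=1, Z=0, W=2) weight 4/825
  (X=0, U=2, Y=1, Z=1, W=2) weight 1/275
  … 19 more
Group by U:
  weight(U=1) = 11/225
  weight(U=2) = 11/150
Total weight = 11/225 + 11/150 = 11/90
P(U=1 | obs) = 11/225 / 11/90 = 2/5
P(U=2 | obs) = 11/150 / 11/90 = 3/5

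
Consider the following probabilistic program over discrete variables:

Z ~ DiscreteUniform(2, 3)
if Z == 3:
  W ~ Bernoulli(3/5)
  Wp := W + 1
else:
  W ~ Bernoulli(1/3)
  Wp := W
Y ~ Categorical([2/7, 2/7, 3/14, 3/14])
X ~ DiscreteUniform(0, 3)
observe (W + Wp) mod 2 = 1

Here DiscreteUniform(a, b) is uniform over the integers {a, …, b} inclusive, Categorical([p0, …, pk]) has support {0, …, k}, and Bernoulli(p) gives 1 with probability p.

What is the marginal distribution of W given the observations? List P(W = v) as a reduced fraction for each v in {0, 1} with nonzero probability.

Enumerate traces; 32 have nonzero weight after conditioning:
  (Z=3, W=0, Y=0, X=0) weight 1/70
  (Z=3, W=0, Y=0, X=1) weight 1/70
  (Z=3, W=0, Y=0, X=2) weight 1/70
  (Z=3, W=0, Y=0, X=3) weight 1/70
  (Z=3, W=0, Y=1, X=0) weight 1/70
  (Z=3, W=0, Y=1, X=1) weight 1/70
  (Z=3, W=0, Y=1, X=2) weight 1/70
  (Z=3, W=0, Y=1, X=3) weight 1/70
  (Z=3, W=1, Y=0, X=0) weight 3/140
  … 23 more
Group by W:
  weight(W=0) = 1/5
  weight(W=1) = 3/10
Total weight = 1/5 + 3/10 = 1/2
P(W=0 | obs) = 1/5 / 1/2 = 2/5
P(W=1 | obs) = 3/10 / 1/2 = 3/5

P(W=0) = 2/5, P(W=1) = 3/5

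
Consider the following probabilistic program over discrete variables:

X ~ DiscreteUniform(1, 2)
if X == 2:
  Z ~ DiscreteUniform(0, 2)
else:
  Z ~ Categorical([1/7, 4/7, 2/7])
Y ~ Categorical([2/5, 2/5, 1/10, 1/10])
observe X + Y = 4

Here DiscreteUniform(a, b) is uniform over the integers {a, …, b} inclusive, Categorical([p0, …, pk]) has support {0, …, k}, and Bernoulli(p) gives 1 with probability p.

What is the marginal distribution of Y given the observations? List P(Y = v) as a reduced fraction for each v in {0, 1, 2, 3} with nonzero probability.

P(Y=2) = 1/2, P(Y=3) = 1/2

Enumerate traces; 6 have nonzero weight after conditioning:
  (X=1, Z=0, Y=3) weight 1/140
  (X=1, Z=1, Y=3) weight 1/35
  (X=1, Z=2, Y=3) weight 1/70
  (X=2, Z=0, Y=2) weight 1/60
  (X=2, Z=1, Y=2) weight 1/60
  (X=2, Z=2, Y=2) weight 1/60
Group by Y:
  weight(Y=2) = 1/20
  weight(Y=3) = 1/20
Total weight = 1/20 + 1/20 = 1/10
P(Y=2 | obs) = 1/20 / 1/10 = 1/2
P(Y=3 | obs) = 1/20 / 1/10 = 1/2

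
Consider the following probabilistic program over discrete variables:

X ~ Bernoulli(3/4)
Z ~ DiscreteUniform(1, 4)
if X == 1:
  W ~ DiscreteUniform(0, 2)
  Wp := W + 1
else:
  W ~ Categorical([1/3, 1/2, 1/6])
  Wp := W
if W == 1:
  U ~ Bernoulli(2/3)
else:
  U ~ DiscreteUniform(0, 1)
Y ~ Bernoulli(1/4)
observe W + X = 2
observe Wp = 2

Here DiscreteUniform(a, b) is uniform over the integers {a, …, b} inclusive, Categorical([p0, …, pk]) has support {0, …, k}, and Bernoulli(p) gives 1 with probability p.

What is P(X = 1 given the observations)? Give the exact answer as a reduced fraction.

Enumerate traces; 32 have nonzero weight after conditioning:
  (X=0, Z=1, W=2, U=0, Y=0) weight 1/256
  (X=0, Z=1, W=2, U=0, Y=1) weight 1/768
  (X=0, Z=1, W=2, U=1, Y=0) weight 1/256
  (X=0, Z=1, W=2, U=1, Y=1) weight 1/768
  (X=0, Z=2, W=2, U=0, Y=0) weight 1/256
  (X=0, Z=2, W=2, U=0, Y=1) weight 1/768
  (X=0, Z=2, W=2, U=1, Y=0) weight 1/256
  (X=0, Z=2, W=2, U=1, Y=1) weight 1/768
  (X=1, Z=1, W=1, U=0, Y=0) weight 1/64
  … 23 more
Group by X:
  weight(X=0) = 1/24
  weight(X=1) = 1/4
Total weight = 1/24 + 1/4 = 7/24
P(X=0 | obs) = 1/24 / 7/24 = 1/7
P(X=1 | obs) = 1/4 / 7/24 = 6/7

P(X = 1 | obs) = 6/7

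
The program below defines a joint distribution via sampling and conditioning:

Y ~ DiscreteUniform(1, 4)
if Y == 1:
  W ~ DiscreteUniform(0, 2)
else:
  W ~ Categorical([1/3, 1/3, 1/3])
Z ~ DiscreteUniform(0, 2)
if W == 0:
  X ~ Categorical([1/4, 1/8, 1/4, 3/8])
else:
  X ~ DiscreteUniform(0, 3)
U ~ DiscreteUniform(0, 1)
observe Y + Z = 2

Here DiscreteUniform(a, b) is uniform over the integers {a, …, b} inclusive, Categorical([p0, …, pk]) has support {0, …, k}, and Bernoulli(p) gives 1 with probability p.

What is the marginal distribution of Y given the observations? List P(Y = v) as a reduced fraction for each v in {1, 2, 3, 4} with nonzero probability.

P(Y=1) = 1/2, P(Y=2) = 1/2

Enumerate traces; 48 have nonzero weight after conditioning:
  (Y=1, W=0, Z=1, X=0, U=0) weight 1/288
  (Y=1, W=0, Z=1, X=0, U=1) weight 1/288
  (Y=1, W=0, Z=1, X=1, U=0) weight 1/576
  (Y=1, W=0, Z=1, X=1, U=1) weight 1/576
  (Y=1, W=0, Z=1, X=2, U=0) weight 1/288
  (Y=1, W=0, Z=1, X=2, U=1) weight 1/288
  (Y=1, W=0, Z=1, X=3, U=0) weight 1/192
  (Y=1, W=0, Z=1, X=3, U=1) weight 1/192
  (Y=2, W=0, Z=0, X=0, U=0) weight 1/288
  … 39 more
Group by Y:
  weight(Y=1) = 1/12
  weight(Y=2) = 1/12
Total weight = 1/12 + 1/12 = 1/6
P(Y=1 | obs) = 1/12 / 1/6 = 1/2
P(Y=2 | obs) = 1/12 / 1/6 = 1/2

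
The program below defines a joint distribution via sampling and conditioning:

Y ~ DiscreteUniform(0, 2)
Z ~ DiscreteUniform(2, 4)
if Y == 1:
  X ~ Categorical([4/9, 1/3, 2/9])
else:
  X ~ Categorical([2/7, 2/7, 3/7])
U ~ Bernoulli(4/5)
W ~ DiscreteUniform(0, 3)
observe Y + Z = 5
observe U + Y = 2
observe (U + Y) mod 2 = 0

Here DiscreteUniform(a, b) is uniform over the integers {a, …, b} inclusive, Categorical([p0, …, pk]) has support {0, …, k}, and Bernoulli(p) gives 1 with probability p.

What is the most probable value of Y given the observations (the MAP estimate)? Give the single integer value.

Enumerate traces; 24 have nonzero weight after conditioning:
  (Y=1, Z=4, X=0, U=1, W=0) weight 4/405
  (Y=1, Z=4, X=0, U=1, W=1) weight 4/405
  (Y=1, Z=4, X=0, U=1, W=2) weight 4/405
  (Y=1, Z=4, X=0, U=1, W=3) weight 4/405
  (Y=1, Z=4, X=1, U=1, W=0) weight 1/135
  (Y=1, Z=4, X=1, U=1, W=1) weight 1/135
  (Y=1, Z=4, X=1, U=1, W=2) weight 1/135
  (Y=1, Z=4, X=1, U=1, W=3) weight 1/135
  (Y=2, Z=3, X=0, U=0, W=0) weight 1/630
  … 15 more
Group by Y:
  weight(Y=1) = 4/45
  weight(Y=2) = 1/45
Total weight = 4/45 + 1/45 = 1/9
P(Y=1 | obs) = 4/45 / 1/9 = 4/5
P(Y=2 | obs) = 1/45 / 1/9 = 1/5
argmax = 1

argmax_v P(Y = v | obs) = 1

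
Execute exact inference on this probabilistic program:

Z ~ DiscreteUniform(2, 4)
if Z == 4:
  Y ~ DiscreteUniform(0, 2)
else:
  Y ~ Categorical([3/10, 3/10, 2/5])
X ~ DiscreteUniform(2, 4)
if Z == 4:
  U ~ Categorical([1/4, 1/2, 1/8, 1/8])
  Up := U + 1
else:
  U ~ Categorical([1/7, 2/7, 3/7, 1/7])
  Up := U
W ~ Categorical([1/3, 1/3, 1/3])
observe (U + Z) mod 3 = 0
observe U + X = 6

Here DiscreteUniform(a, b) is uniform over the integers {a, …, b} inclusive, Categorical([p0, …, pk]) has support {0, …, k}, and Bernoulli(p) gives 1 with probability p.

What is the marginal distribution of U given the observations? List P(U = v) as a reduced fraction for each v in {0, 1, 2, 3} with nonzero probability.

Enumerate traces; 18 have nonzero weight after conditioning:
  (Z=3, Y=0, X=3, U=3, W=0) weight 1/630
  (Z=3, Y=0, X=3, U=3, W=1) weight 1/630
  (Z=3, Y=0, X=3, U=3, W=2) weight 1/630
  (Z=3, Y=1, X=3, U=3, W=0) weight 1/630
  (Z=3, Y=1, X=3, U=3, W=1) weight 1/630
  (Z=3, Y=1, X=3, U=3, W=2) weight 1/630
  (Z=3, Y=2, X=3, U=3, W=0) weight 2/945
  (Z=3, Y=2, X=3, U=3, W=1) weight 2/945
  (Z=4, Y=0, X=4, U=2, W=0) weight 1/648
  … 9 more
Group by U:
  weight(U=2) = 1/72
  weight(U=3) = 1/63
Total weight = 1/72 + 1/63 = 5/168
P(U=2 | obs) = 1/72 / 5/168 = 7/15
P(U=3 | obs) = 1/63 / 5/168 = 8/15

P(U=2) = 7/15, P(U=3) = 8/15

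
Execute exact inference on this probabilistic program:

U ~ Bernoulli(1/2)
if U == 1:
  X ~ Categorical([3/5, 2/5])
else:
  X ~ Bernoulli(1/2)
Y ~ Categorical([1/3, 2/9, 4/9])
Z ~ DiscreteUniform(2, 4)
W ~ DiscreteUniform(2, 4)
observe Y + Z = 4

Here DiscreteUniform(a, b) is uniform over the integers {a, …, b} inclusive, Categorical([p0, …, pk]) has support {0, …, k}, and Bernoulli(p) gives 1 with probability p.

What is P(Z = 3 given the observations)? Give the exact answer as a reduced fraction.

P(Z = 3 | obs) = 2/9

Enumerate traces; 36 have nonzero weight after conditioning:
  (U=0, X=0, Y=0, Z=4, W=2) weight 1/108
  (U=0, X=0, Y=0, Z=4, W=3) weight 1/108
  (U=0, X=0, Y=0, Z=4, W=4) weight 1/108
  (U=0, X=0, Y=1, Z=3, W=2) weight 1/162
  (U=0, X=0, Y=1, Z=3, W=3) weight 1/162
  (U=0, X=0, Y=1, Z=3, W=4) weight 1/162
  (U=0, X=0, Y=2, Z=2, W=2) weight 1/81
  (U=0, X=0, Y=2, Z=2, W=3) weight 1/81
  … 28 more
Group by Z:
  weight(Z=2) = 4/27
  weight(Z=3) = 2/27
  weight(Z=4) = 1/9
Total weight = 4/27 + 2/27 + 1/9 = 1/3
P(Z=2 | obs) = 4/27 / 1/3 = 4/9
P(Z=3 | obs) = 2/27 / 1/3 = 2/9
P(Z=4 | obs) = 1/9 / 1/3 = 1/3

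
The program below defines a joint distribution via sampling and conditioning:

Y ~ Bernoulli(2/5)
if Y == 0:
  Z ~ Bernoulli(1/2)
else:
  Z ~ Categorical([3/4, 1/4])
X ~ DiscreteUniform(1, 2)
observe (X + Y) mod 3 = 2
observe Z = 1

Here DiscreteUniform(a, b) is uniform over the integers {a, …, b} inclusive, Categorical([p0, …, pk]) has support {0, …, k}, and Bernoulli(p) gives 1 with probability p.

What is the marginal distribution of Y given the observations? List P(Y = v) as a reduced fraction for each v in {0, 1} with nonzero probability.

P(Y=0) = 3/4, P(Y=1) = 1/4

Enumerate traces; 2 have nonzero weight after conditioning:
  (Y=0, Z=1, X=2) weight 3/20
  (Y=1, Z=1, X=1) weight 1/20
Group by Y:
  weight(Y=0) = 3/20
  weight(Y=1) = 1/20
Total weight = 3/20 + 1/20 = 1/5
P(Y=0 | obs) = 3/20 / 1/5 = 3/4
P(Y=1 | obs) = 1/20 / 1/5 = 1/4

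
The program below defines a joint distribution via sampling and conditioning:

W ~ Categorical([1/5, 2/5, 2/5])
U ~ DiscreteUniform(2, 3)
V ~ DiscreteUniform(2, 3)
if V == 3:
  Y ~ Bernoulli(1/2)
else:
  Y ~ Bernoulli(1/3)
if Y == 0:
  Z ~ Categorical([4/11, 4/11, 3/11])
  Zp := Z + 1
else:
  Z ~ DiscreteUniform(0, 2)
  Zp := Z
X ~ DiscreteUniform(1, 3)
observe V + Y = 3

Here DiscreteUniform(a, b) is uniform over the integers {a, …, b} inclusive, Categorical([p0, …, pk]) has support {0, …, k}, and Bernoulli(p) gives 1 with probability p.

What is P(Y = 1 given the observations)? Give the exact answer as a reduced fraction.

P(Y = 1 | obs) = 2/5

Enumerate traces; 108 have nonzero weight after conditioning:
  (W=0, U=2, V=2, Y=1, Z=0, X=1) weight 1/540
  (W=0, U=2, V=2, Y=1, Z=0, X=2) weight 1/540
  (W=0, U=2, V=2, Y=1, Z=0, X=3) weight 1/540
  (W=0, U=2, V=2, Y=1, Z=1, X=1) weight 1/540
  (W=0, U=2, V=2, Y=1, Z=1, X=2) weight 1/540
  (W=0, U=2, V=2, Y=1, Z=1, X=3) weight 1/540
  (W=0, U=2, V=2, Y=1, Z=2, X=1) weight 1/540
  (W=0, U=2, V=2, Y=1, Z=2, X=2) weight 1/540
  (W=0, U=2, V=3, Y=0, Z=0, X=1) weight 1/330
  … 99 more
Group by Y:
  weight(Y=0) = 1/4
  weight(Y=1) = 1/6
Total weight = 1/4 + 1/6 = 5/12
P(Y=0 | obs) = 1/4 / 5/12 = 3/5
P(Y=1 | obs) = 1/6 / 5/12 = 2/5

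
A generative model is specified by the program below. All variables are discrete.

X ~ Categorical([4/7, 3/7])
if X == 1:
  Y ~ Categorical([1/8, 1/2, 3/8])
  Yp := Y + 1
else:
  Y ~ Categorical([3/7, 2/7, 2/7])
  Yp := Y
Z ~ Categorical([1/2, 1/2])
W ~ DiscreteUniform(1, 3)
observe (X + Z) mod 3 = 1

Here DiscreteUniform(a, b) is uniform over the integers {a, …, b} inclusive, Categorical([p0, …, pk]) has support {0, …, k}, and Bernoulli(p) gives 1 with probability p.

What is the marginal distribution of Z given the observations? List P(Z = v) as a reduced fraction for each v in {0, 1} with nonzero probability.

P(Z=0) = 3/7, P(Z=1) = 4/7

Enumerate traces; 18 have nonzero weight after conditioning:
  (X=0, Y=0, Z=1, W=1) weight 2/49
  (X=0, Y=0, Z=1, W=2) weight 2/49
  (X=0, Y=0, Z=1, W=3) weight 2/49
  (X=0, Y=1, Z=1, W=1) weight 4/147
  (X=0, Y=1, Z=1, W=2) weight 4/147
  (X=0, Y=1, Z=1, W=3) weight 4/147
  (X=0, Y=2, Z=1, W=1) weight 4/147
  (X=0, Y=2, Z=1, W=2) weight 4/147
  (X=1, Y=0, Z=0, W=1) weight 1/112
  … 9 more
Group by Z:
  weight(Z=0) = 3/14
  weight(Z=1) = 2/7
Total weight = 3/14 + 2/7 = 1/2
P(Z=0 | obs) = 3/14 / 1/2 = 3/7
P(Z=1 | obs) = 2/7 / 1/2 = 4/7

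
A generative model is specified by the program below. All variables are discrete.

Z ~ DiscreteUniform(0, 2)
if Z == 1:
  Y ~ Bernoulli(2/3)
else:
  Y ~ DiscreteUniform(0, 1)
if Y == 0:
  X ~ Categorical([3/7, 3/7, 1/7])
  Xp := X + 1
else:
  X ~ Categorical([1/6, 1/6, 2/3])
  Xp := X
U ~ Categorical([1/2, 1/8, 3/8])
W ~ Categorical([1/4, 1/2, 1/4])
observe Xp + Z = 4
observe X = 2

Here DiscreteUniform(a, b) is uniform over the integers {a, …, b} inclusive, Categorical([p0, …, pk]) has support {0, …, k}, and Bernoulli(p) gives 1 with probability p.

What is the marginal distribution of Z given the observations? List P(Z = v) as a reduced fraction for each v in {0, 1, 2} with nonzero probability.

P(Z=1) = 1/8, P(Z=2) = 7/8

Enumerate traces; 18 have nonzero weight after conditioning:
  (Z=1, Y=0, X=2, U=0, W=0) weight 1/504
  (Z=1, Y=0, X=2, U=0, W=1) weight 1/252
  (Z=1, Y=0, X=2, U=0, W=2) weight 1/504
  (Z=1, Y=0, X=2, U=1, W=0) weight 1/2016
  (Z=1, Y=0, X=2, U=1, W=1) weight 1/1008
  (Z=1, Y=0, X=2, U=1, W=2) weight 1/2016
  (Z=1, Y=0, X=2, U=2, W=0) weight 1/672
  (Z=1, Y=0, X=2, U=2, W=1) weight 1/336
  (Z=2, Y=1, X=2, U=0, W=0) weight 1/72
  … 9 more
Group by Z:
  weight(Z=1) = 1/63
  weight(Z=2) = 1/9
Total weight = 1/63 + 1/9 = 8/63
P(Z=1 | obs) = 1/63 / 8/63 = 1/8
P(Z=2 | obs) = 1/9 / 8/63 = 7/8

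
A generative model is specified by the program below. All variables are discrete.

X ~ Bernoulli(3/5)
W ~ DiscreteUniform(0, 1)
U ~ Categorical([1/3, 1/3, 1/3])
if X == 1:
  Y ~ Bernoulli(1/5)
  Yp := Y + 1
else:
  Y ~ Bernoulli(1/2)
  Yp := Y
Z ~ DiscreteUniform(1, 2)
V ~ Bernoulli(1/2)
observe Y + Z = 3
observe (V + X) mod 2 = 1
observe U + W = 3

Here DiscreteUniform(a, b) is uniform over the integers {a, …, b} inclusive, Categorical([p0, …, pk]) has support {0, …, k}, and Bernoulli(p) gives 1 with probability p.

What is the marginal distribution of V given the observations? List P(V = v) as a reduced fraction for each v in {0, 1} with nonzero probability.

P(V=0) = 3/8, P(V=1) = 5/8

Enumerate traces; 2 have nonzero weight after conditioning:
  (X=0, W=1, U=2, Y=1, Z=2, V=1) weight 1/120
  (X=1, W=1, U=2, Y=1, Z=2, V=0) weight 1/200
Group by V:
  weight(V=0) = 1/200
  weight(V=1) = 1/120
Total weight = 1/200 + 1/120 = 1/75
P(V=0 | obs) = 1/200 / 1/75 = 3/8
P(V=1 | obs) = 1/120 / 1/75 = 5/8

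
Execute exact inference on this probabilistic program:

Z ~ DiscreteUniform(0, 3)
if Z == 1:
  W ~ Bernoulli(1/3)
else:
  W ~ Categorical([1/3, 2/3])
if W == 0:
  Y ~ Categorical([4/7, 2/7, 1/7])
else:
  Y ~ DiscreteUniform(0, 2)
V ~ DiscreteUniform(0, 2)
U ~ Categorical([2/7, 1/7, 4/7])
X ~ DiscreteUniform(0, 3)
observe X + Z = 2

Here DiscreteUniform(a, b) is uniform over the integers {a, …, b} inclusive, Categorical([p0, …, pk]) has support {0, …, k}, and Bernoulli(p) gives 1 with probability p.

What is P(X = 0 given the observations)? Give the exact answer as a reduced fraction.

Enumerate traces; 162 have nonzero weight after conditioning:
  (Z=0, W=0, Y=0, V=0, U=0, X=2) weight 1/882
  (Z=0, W=0, Y=0, V=0, U=1, X=2) weight 1/1764
  (Z=0, W=0, Y=0, V=0, U=2, X=2) weight 1/441
  (Z=0, W=0, Y=0, V=1, U=0, X=2) weight 1/882
  (Z=0, W=0, Y=0, V=1, U=1, X=2) weight 1/1764
  (Z=0, W=0, Y=0, V=1, U=2, X=2) weight 1/441
  (Z=0, W=0, Y=0, V=2, U=0, X=2) weight 1/882
  (Z=0, W=0, Y=0, V=2, U=1, X=2) weight 1/1764
  (Z=1, W=0, Y=0, V=0, U=0, X=1) weight 1/441
  (Z=2, W=0, Y=0, V=0, U=0, X=0) weight 1/882
  … 152 more
Group by X:
  weight(X=0) = 1/16
  weight(X=1) = 1/16
  weight(X=2) = 1/16
Total weight = 1/16 + 1/16 + 1/16 = 3/16
P(X=0 | obs) = 1/16 / 3/16 = 1/3
P(X=1 | obs) = 1/16 / 3/16 = 1/3
P(X=2 | obs) = 1/16 / 3/16 = 1/3

P(X = 0 | obs) = 1/3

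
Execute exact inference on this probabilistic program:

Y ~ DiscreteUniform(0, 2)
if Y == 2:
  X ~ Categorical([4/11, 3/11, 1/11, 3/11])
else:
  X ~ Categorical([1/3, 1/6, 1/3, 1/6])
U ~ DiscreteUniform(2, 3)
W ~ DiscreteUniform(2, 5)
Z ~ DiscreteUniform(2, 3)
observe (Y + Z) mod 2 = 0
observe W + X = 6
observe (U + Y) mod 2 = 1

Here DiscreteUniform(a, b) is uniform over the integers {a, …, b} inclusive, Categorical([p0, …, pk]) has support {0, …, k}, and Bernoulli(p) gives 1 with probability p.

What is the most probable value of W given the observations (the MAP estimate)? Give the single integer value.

argmax_v P(W = v | obs) = 4

Enumerate traces; 9 have nonzero weight after conditioning:
  (Y=0, X=1, U=3, W=5, Z=2) weight 1/288
  (Y=0, X=2, U=3, W=4, Z=2) weight 1/144
  (Y=0, X=3, U=3, W=3, Z=2) weight 1/288
  (Y=1, X=1, U=2, W=5, Z=3) weight 1/288
  (Y=1, X=2, U=2, W=4, Z=3) weight 1/144
  (Y=1, X=3, U=2, W=3, Z=3) weight 1/288
  (Y=2, X=1, U=3, W=5, Z=2) weight 1/176
  (Y=2, X=2, U=3, W=4, Z=2) weight 1/528
  … 1 more
Group by W:
  weight(W=3) = 5/396
  weight(W=4) = 25/1584
  weight(W=5) = 5/396
Total weight = 5/396 + 25/1584 + 5/396 = 65/1584
P(W=3 | obs) = 5/396 / 65/1584 = 4/13
P(W=4 | obs) = 25/1584 / 65/1584 = 5/13
P(W=5 | obs) = 5/396 / 65/1584 = 4/13
argmax = 4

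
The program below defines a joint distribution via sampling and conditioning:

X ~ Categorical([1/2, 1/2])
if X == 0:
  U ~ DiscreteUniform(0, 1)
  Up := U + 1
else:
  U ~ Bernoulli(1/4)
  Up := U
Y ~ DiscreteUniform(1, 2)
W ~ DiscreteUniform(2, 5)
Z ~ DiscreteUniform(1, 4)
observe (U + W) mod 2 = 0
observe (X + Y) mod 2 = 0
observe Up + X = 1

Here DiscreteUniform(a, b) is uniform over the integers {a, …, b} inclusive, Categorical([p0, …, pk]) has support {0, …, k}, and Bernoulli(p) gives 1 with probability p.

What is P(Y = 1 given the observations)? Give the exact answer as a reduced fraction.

P(Y = 1 | obs) = 3/5

Enumerate traces; 16 have nonzero weight after conditioning:
  (X=0, U=0, Y=2, W=2, Z=1) weight 1/128
  (X=0, U=0, Y=2, W=2, Z=2) weight 1/128
  (X=0, U=0, Y=2, W=2, Z=3) weight 1/128
  (X=0, U=0, Y=2, W=2, Z=4) weight 1/128
  (X=0, U=0, Y=2, W=4, Z=1) weight 1/128
  (X=0, U=0, Y=2, W=4, Z=2) weight 1/128
  (X=0, U=0, Y=2, W=4, Z=3) weight 1/128
  (X=0, U=0, Y=2, W=4, Z=4) weight 1/128
  (X=1, U=0, Y=1, W=2, Z=1) weight 3/256
  … 7 more
Group by Y:
  weight(Y=1) = 3/32
  weight(Y=2) = 1/16
Total weight = 3/32 + 1/16 = 5/32
P(Y=1 | obs) = 3/32 / 5/32 = 3/5
P(Y=2 | obs) = 1/16 / 5/32 = 2/5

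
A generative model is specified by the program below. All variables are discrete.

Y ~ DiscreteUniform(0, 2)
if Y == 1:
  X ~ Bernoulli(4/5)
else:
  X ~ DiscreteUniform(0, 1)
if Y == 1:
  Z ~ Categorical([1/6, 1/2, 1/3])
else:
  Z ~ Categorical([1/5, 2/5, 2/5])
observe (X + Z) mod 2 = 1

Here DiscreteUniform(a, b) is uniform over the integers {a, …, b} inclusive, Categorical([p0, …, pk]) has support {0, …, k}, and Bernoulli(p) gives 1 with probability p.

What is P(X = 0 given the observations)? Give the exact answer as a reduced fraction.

Enumerate traces; 9 have nonzero weight after conditioning:
  (Y=0, X=0, Z=1) weight 1/15
  (Y=0, X=1, Z=0) weight 1/30
  (Y=0, X=1, Z=2) weight 1/15
  (Y=1, X=0, Z=1) weight 1/30
  (Y=1, X=1, Z=0) weight 2/45
  (Y=1, X=1, Z=2) weight 4/45
  (Y=2, X=0, Z=1) weight 1/15
  (Y=2, X=1, Z=0) weight 1/30
  … 1 more
Group by X:
  weight(X=0) = 1/6
  weight(X=1) = 1/3
Total weight = 1/6 + 1/3 = 1/2
P(X=0 | obs) = 1/6 / 1/2 = 1/3
P(X=1 | obs) = 1/3 / 1/2 = 2/3

P(X = 0 | obs) = 1/3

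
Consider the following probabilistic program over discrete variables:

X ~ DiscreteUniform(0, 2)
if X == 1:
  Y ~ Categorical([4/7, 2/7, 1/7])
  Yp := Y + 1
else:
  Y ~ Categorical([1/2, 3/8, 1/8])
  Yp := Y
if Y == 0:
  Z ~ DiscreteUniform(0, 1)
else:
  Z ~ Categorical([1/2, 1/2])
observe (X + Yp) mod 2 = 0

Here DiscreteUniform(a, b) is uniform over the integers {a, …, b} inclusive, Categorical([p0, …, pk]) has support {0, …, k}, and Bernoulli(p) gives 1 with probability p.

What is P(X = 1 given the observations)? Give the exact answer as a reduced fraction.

Enumerate traces; 12 have nonzero weight after conditioning:
  (X=0, Y=0, Z=0) weight 1/12
  (X=0, Y=0, Z=1) weight 1/12
  (X=0, Y=2, Z=0) weight 1/48
  (X=0, Y=2, Z=1) weight 1/48
  (X=1, Y=0, Z=0) weight 2/21
  (X=1, Y=0, Z=1) weight 2/21
  (X=1, Y=2, Z=0) weight 1/42
  (X=1, Y=2, Z=1) weight 1/42
  (X=2, Y=0, Z=0) weight 1/12
  … 3 more
Group by X:
  weight(X=0) = 5/24
  weight(X=1) = 5/21
  weight(X=2) = 5/24
Total weight = 5/24 + 5/21 + 5/24 = 55/84
P(X=0 | obs) = 5/24 / 55/84 = 7/22
P(X=1 | obs) = 5/21 / 55/84 = 4/11
P(X=2 | obs) = 5/24 / 55/84 = 7/22

P(X = 1 | obs) = 4/11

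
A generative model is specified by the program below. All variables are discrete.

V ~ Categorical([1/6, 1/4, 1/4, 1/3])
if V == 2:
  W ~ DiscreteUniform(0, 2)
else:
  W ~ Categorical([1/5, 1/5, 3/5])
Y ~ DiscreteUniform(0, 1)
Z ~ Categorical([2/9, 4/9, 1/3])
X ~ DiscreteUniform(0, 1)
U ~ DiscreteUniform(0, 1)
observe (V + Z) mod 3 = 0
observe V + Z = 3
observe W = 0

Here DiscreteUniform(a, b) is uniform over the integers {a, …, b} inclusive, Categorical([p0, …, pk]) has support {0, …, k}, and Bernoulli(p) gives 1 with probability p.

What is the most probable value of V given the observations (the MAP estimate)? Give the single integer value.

Enumerate traces; 24 have nonzero weight after conditioning:
  (V=1, W=0, Y=0, Z=2, X=0, U=0) weight 1/480
  (V=1, W=0, Y=0, Z=2, X=0, U=1) weight 1/480
  (V=1, W=0, Y=0, Z=2, X=1, U=0) weight 1/480
  (V=1, W=0, Y=0, Z=2, X=1, U=1) weight 1/480
  (V=1, W=0, Y=1, Z=2, X=0, U=0) weight 1/480
  (V=1, W=0, Y=1, Z=2, X=0, U=1) weight 1/480
  (V=1, W=0, Y=1, Z=2, X=1, U=0) weight 1/480
  (V=1, W=0, Y=1, Z=2, X=1, U=1) weight 1/480
  (V=2, W=0, Y=0, Z=1, X=0, U=0) weight 1/216
  (V=3, W=0, Y=0, Z=0, X=0, U=0) weight 1/540
  … 14 more
Group by V:
  weight(V=1) = 1/60
  weight(V=2) = 1/27
  weight(V=3) = 2/135
Total weight = 1/60 + 1/27 + 2/135 = 37/540
P(V=1 | obs) = 1/60 / 37/540 = 9/37
P(V=2 | obs) = 1/27 / 37/540 = 20/37
P(V=3 | obs) = 2/135 / 37/540 = 8/37
argmax = 2

argmax_v P(V = v | obs) = 2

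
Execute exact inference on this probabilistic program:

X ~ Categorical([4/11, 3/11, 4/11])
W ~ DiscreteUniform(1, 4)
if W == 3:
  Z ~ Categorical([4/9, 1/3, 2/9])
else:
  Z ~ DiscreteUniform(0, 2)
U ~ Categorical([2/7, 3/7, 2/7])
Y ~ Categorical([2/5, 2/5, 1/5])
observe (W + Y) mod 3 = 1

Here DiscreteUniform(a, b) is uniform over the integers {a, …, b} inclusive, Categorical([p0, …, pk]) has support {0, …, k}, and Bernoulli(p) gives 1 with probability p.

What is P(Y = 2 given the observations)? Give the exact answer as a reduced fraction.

Enumerate traces; 108 have nonzero weight after conditioning:
  (X=0, W=1, Z=0, U=0, Y=0) weight 4/1155
  (X=0, W=1, Z=0, U=1, Y=0) weight 2/385
  (X=0, W=1, Z=0, U=2, Y=0) weight 4/1155
  (X=0, W=1, Z=1, U=0, Y=0) weight 4/1155
  (X=0, W=1, Z=1, U=1, Y=0) weight 2/385
  (X=0, W=1, Z=1, U=2, Y=0) weight 4/1155
  (X=0, W=1, Z=2, U=0, Y=0) weight 4/1155
  (X=0, W=1, Z=2, U=1, Y=0) weight 2/385
  (X=0, W=2, Z=0, U=0, Y=2) weight 2/1155
  (X=0, W=3, Z=0, U=0, Y=1) weight 16/3465
  … 98 more
Group by Y:
  weight(Y=0) = 1/5
  weight(Y=1) = 1/10
  weight(Y=2) = 1/20
Total weight = 1/5 + 1/10 + 1/20 = 7/20
P(Y=0 | obs) = 1/5 / 7/20 = 4/7
P(Y=1 | obs) = 1/10 / 7/20 = 2/7
P(Y=2 | obs) = 1/20 / 7/20 = 1/7

P(Y = 2 | obs) = 1/7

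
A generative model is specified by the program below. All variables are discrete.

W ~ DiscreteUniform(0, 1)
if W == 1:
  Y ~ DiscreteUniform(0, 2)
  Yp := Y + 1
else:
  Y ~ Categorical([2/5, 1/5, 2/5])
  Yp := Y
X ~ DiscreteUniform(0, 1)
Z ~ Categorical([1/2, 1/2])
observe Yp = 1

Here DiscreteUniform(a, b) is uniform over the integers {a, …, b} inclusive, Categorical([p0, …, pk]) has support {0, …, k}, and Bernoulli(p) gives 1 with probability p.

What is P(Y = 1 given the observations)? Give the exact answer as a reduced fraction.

Enumerate traces; 8 have nonzero weight after conditioning:
  (W=0, Y=1, X=0, Z=0) weight 1/40
  (W=0, Y=1, X=0, Z=1) weight 1/40
  (W=0, Y=1, X=1, Z=0) weight 1/40
  (W=0, Y=1, X=1, Z=1) weight 1/40
  (W=1, Y=0, X=0, Z=0) weight 1/24
  (W=1, Y=0, X=0, Z=1) weight 1/24
  (W=1, Y=0, X=1, Z=0) weight 1/24
  (W=1, Y=0, X=1, Z=1) weight 1/24
Group by Y:
  weight(Y=0) = 1/6
  weight(Y=1) = 1/10
Total weight = 1/6 + 1/10 = 4/15
P(Y=0 | obs) = 1/6 / 4/15 = 5/8
P(Y=1 | obs) = 1/10 / 4/15 = 3/8

P(Y = 1 | obs) = 3/8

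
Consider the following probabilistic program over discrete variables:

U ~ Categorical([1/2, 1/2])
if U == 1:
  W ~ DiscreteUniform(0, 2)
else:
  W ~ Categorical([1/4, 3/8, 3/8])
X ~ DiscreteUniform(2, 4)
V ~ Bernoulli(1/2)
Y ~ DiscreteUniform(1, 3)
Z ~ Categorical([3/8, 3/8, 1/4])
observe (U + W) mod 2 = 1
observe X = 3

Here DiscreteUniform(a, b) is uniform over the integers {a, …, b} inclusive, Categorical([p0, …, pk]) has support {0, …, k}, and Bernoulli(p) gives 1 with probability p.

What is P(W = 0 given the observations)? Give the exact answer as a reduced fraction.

P(W = 0 | obs) = 8/25

Enumerate traces; 54 have nonzero weight after conditioning:
  (U=0, W=1, X=3, V=0, Y=1, Z=0) weight 1/256
  (U=0, W=1, X=3, V=0, Y=1, Z=1) weight 1/256
  (U=0, W=1, X=3, V=0, Y=1, Z=2) weight 1/384
  (U=0, W=1, X=3, V=0, Y=2, Z=0) weight 1/256
  (U=0, W=1, X=3, V=0, Y=2, Z=1) weight 1/256
  (U=0, W=1, X=3, V=0, Y=2, Z=2) weight 1/384
  (U=0, W=1, X=3, V=0, Y=3, Z=0) weight 1/256
  (U=0, W=1, X=3, V=0, Y=3, Z=1) weight 1/256
  (U=1, W=0, X=3, V=0, Y=1, Z=0) weight 1/288
  (U=1, W=2, X=3, V=0, Y=1, Z=0) weight 1/288
  … 44 more
Group by W:
  weight(W=0) = 1/18
  weight(W=1) = 1/16
  weight(W=2) = 1/18
Total weight = 1/18 + 1/16 + 1/18 = 25/144
P(W=0 | obs) = 1/18 / 25/144 = 8/25
P(W=1 | obs) = 1/16 / 25/144 = 9/25
P(W=2 | obs) = 1/18 / 25/144 = 8/25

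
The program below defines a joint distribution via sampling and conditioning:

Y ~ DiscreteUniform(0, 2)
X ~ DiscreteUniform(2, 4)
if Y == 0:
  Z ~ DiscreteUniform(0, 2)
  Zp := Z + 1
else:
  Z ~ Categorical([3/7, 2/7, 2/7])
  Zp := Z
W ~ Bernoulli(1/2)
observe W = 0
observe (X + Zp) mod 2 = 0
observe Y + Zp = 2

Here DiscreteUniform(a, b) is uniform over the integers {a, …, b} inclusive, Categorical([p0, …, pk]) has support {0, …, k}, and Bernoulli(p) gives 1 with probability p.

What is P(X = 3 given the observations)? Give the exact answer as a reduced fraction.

P(X = 3 | obs) = 3/19

Enumerate traces; 5 have nonzero weight after conditioning:
  (Y=0, X=2, Z=1, W=0) weight 1/54
  (Y=0, X=4, Z=1, W=0) weight 1/54
  (Y=1, X=3, Z=1, W=0) weight 1/63
  (Y=2, X=2, Z=0, W=0) weight 1/42
  (Y=2, X=4, Z=0, W=0) weight 1/42
Group by X:
  weight(X=2) = 8/189
  weight(X=3) = 1/63
  weight(X=4) = 8/189
Total weight = 8/189 + 1/63 + 8/189 = 19/189
P(X=2 | obs) = 8/189 / 19/189 = 8/19
P(X=3 | obs) = 1/63 / 19/189 = 3/19
P(X=4 | obs) = 8/189 / 19/189 = 8/19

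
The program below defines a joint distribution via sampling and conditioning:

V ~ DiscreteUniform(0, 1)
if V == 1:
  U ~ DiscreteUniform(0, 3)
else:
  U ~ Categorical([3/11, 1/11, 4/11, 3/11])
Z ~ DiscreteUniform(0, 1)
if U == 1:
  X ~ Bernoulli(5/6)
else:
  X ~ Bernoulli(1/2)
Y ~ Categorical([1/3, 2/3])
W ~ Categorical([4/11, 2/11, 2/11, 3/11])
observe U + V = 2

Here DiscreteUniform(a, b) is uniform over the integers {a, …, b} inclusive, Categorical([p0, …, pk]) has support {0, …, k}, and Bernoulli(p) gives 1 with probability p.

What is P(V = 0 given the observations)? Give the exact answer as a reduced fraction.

P(V = 0 | obs) = 16/27

Enumerate traces; 64 have nonzero weight after conditioning:
  (V=0, U=2, Z=0, X=0, Y=0, W=0) weight 2/363
  (V=0, U=2, Z=0, X=0, Y=0, W=1) weight 1/363
  (V=0, U=2, Z=0, X=0, Y=0, W=2) weight 1/363
  (V=0, U=2, Z=0, X=0, Y=0, W=3) weight 1/242
  (V=0, U=2, Z=0, X=0, Y=1, W=0) weight 4/363
  (V=0, U=2, Z=0, X=0, Y=1, W=1) weight 2/363
  (V=0, U=2, Z=0, X=0, Y=1, W=2) weight 2/363
  (V=0, U=2, Z=0, X=0, Y=1, W=3) weight 1/121
  (V=1, U=1, Z=0, X=0, Y=0, W=0) weight 1/792
  … 55 more
Group by V:
  weight(V=0) = 2/11
  weight(V=1) = 1/8
Total weight = 2/11 + 1/8 = 27/88
P(V=0 | obs) = 2/11 / 27/88 = 16/27
P(V=1 | obs) = 1/8 / 27/88 = 11/27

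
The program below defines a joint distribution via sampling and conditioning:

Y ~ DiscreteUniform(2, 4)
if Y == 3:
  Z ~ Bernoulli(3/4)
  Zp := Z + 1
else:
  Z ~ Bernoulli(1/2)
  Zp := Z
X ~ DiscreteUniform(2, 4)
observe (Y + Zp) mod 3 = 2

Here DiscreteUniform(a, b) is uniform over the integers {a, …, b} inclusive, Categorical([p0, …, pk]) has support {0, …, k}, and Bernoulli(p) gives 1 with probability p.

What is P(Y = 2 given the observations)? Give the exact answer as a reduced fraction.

P(Y = 2 | obs) = 2/7

Enumerate traces; 9 have nonzero weight after conditioning:
  (Y=2, Z=0, X=2) weight 1/18
  (Y=2, Z=0, X=3) weight 1/18
  (Y=2, Z=0, X=4) weight 1/18
  (Y=3, Z=1, X=2) weight 1/12
  (Y=3, Z=1, X=3) weight 1/12
  (Y=3, Z=1, X=4) weight 1/12
  (Y=4, Z=1, X=2) weight 1/18
  (Y=4, Z=1, X=3) weight 1/18
  … 1 more
Group by Y:
  weight(Y=2) = 1/6
  weight(Y=3) = 1/4
  weight(Y=4) = 1/6
Total weight = 1/6 + 1/4 + 1/6 = 7/12
P(Y=2 | obs) = 1/6 / 7/12 = 2/7
P(Y=3 | obs) = 1/4 / 7/12 = 3/7
P(Y=4 | obs) = 1/6 / 7/12 = 2/7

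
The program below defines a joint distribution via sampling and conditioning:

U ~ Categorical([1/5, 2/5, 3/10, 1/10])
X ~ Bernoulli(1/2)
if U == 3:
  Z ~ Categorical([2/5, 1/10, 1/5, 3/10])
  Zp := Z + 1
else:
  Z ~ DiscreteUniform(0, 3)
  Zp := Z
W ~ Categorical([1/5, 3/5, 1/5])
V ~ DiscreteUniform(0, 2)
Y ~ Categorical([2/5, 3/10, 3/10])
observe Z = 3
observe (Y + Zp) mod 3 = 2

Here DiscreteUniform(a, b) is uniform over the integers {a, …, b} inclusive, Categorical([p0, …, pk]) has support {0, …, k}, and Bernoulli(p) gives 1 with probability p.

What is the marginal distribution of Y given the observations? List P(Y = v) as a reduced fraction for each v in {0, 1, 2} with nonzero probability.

Enumerate traces; 72 have nonzero weight after conditioning:
  (U=0, X=0, Z=3, W=0, V=0, Y=2) weight 1/2000
  (U=0, X=0, Z=3, W=0, V=1, Y=2) weight 1/2000
  (U=0, X=0, Z=3, W=0, V=2, Y=2) weight 1/2000
  (U=0, X=0, Z=3, W=1, V=0, Y=2) weight 3/2000
  (U=0, X=0, Z=3, W=1, V=1, Y=2) weight 3/2000
  (U=0, X=0, Z=3, W=1, V=2, Y=2) weight 3/2000
  (U=0, X=0, Z=3, W=2, V=0, Y=2) weight 1/2000
  (U=0, X=0, Z=3, W=2, V=1, Y=2) weight 1/2000
  (U=3, X=0, Z=3, W=0, V=0, Y=1) weight 3/10000
  … 63 more
Group by Y:
  weight(Y=1) = 9/1000
  weight(Y=2) = 27/400
Total weight = 9/1000 + 27/400 = 153/2000
P(Y=1 | obs) = 9/1000 / 153/2000 = 2/17
P(Y=2 | obs) = 27/400 / 153/2000 = 15/17

P(Y=1) = 2/17, P(Y=2) = 15/17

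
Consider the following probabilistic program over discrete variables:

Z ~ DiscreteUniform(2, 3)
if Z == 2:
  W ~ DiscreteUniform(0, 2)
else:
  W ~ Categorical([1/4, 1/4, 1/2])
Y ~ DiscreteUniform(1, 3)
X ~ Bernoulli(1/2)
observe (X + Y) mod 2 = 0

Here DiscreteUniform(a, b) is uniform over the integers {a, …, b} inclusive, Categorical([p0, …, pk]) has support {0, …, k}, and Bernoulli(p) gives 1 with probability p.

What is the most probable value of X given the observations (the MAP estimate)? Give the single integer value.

argmax_v P(X = v | obs) = 1

Enumerate traces; 18 have nonzero weight after conditioning:
  (Z=2, W=0, Y=1, X=1) weight 1/36
  (Z=2, W=0, Y=2, X=0) weight 1/36
  (Z=2, W=0, Y=3, X=1) weight 1/36
  (Z=2, W=1, Y=1, X=1) weight 1/36
  (Z=2, W=1, Y=2, X=0) weight 1/36
  (Z=2, W=1, Y=3, X=1) weight 1/36
  (Z=2, W=2, Y=1, X=1) weight 1/36
  (Z=2, W=2, Y=2, X=0) weight 1/36
  … 10 more
Group by X:
  weight(X=0) = 1/6
  weight(X=1) = 1/3
Total weight = 1/6 + 1/3 = 1/2
P(X=0 | obs) = 1/6 / 1/2 = 1/3
P(X=1 | obs) = 1/3 / 1/2 = 2/3
argmax = 1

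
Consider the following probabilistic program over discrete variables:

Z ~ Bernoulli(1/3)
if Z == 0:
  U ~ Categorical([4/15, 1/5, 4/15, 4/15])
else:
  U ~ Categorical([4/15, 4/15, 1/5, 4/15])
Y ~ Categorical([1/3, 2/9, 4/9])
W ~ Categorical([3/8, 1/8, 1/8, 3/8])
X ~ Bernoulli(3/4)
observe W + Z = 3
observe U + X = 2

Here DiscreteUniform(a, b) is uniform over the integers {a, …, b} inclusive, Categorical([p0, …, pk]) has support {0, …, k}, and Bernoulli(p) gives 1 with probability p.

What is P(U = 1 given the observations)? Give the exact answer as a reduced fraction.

P(U = 1 | obs) = 22/31

Enumerate traces; 12 have nonzero weight after conditioning:
  (Z=0, U=1, Y=0, W=3, X=1) weight 1/80
  (Z=0, U=1, Y=1, W=3, X=1) weight 1/120
  (Z=0, U=1, Y=2, W=3, X=1) weight 1/60
  (Z=0, U=2, Y=0, W=3, X=0) weight 1/180
  (Z=0, U=2, Y=1, W=3, X=0) weight 1/270
  (Z=0, U=2, Y=2, W=3, X=0) weight 1/135
  (Z=1, U=1, Y=0, W=2, X=1) weight 1/360
  (Z=1, U=1, Y=1, W=2, X=1) weight 1/540
  … 4 more
Group by U:
  weight(U=1) = 11/240
  weight(U=2) = 3/160
Total weight = 11/240 + 3/160 = 31/480
P(U=1 | obs) = 11/240 / 31/480 = 22/31
P(U=2 | obs) = 3/160 / 31/480 = 9/31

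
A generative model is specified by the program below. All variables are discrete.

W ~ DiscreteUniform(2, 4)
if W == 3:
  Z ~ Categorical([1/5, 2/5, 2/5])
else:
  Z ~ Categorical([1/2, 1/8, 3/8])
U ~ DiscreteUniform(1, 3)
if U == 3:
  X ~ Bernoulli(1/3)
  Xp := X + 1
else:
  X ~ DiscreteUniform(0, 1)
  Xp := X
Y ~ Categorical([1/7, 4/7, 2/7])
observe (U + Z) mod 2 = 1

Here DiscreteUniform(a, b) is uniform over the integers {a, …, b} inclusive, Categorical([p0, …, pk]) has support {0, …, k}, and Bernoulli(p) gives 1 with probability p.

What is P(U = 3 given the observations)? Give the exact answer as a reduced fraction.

Enumerate traces; 90 have nonzero weight after conditioning:
  (W=2, Z=0, U=1, X=0, Y=0) weight 1/252
  (W=2, Z=0, U=1, X=0, Y=1) weight 1/63
  (W=2, Z=0, U=1, X=0, Y=2) weight 1/126
  (W=2, Z=0, U=1, X=1, Y=0) weight 1/252
  (W=2, Z=0, U=1, X=1, Y=1) weight 1/63
  (W=2, Z=0, U=1, X=1, Y=2) weight 1/126
  (W=2, Z=0, U=3, X=0, Y=0) weight 1/189
  (W=2, Z=0, U=3, X=0, Y=1) weight 4/189
  (W=2, Z=1, U=2, X=0, Y=0) weight 1/1008
  … 81 more
Group by U:
  weight(U=1) = 47/180
  weight(U=2) = 13/180
  weight(U=3) = 47/180
Total weight = 47/180 + 13/180 + 47/180 = 107/180
P(U=1 | obs) = 47/180 / 107/180 = 47/107
P(U=2 | obs) = 13/180 / 107/180 = 13/107
P(U=3 | obs) = 47/180 / 107/180 = 47/107

P(U = 3 | obs) = 47/107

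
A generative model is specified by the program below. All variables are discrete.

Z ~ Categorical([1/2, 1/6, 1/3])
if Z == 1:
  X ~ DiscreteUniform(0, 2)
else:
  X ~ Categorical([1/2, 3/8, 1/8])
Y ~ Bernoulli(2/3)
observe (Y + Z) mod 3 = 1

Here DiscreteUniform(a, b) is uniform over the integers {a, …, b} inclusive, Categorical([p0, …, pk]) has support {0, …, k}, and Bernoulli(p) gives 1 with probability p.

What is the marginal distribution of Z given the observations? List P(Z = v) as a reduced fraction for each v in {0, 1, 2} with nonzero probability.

Enumerate traces; 6 have nonzero weight after conditioning:
  (Z=0, X=0, Y=1) weight 1/6
  (Z=0, X=1, Y=1) weight 1/8
  (Z=0, X=2, Y=1) weight 1/24
  (Z=1, X=0, Y=0) weight 1/54
  (Z=1, X=1, Y=0) weight 1/54
  (Z=1, X=2, Y=0) weight 1/54
Group by Z:
  weight(Z=0) = 1/3
  weight(Z=1) = 1/18
Total weight = 1/3 + 1/18 = 7/18
P(Z=0 | obs) = 1/3 / 7/18 = 6/7
P(Z=1 | obs) = 1/18 / 7/18 = 1/7

P(Z=0) = 6/7, P(Z=1) = 1/7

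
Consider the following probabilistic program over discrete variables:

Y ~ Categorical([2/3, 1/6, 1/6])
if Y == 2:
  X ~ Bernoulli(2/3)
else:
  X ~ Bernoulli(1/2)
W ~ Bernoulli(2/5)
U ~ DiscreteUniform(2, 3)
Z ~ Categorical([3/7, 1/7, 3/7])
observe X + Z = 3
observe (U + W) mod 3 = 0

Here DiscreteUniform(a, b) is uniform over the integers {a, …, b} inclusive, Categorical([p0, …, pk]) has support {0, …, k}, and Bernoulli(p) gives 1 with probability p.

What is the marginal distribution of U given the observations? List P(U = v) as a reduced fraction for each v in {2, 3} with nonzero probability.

P(U=2) = 2/5, P(U=3) = 3/5

Enumerate traces; 6 have nonzero weight after conditioning:
  (Y=0, X=1, W=0, U=3, Z=2) weight 3/70
  (Y=0, X=1, W=1, U=2, Z=2) weight 1/35
  (Y=1, X=1, W=0, U=3, Z=2) weight 3/280
  (Y=1, X=1, W=1, U=2, Z=2) weight 1/140
  (Y=2, X=1, W=0, U=3, Z=2) weight 1/70
  (Y=2, X=1, W=1, U=2, Z=2) weight 1/105
Group by U:
  weight(U=2) = 19/420
  weight(U=3) = 19/280
Total weight = 19/420 + 19/280 = 19/168
P(U=2 | obs) = 19/420 / 19/168 = 2/5
P(U=3 | obs) = 19/280 / 19/168 = 3/5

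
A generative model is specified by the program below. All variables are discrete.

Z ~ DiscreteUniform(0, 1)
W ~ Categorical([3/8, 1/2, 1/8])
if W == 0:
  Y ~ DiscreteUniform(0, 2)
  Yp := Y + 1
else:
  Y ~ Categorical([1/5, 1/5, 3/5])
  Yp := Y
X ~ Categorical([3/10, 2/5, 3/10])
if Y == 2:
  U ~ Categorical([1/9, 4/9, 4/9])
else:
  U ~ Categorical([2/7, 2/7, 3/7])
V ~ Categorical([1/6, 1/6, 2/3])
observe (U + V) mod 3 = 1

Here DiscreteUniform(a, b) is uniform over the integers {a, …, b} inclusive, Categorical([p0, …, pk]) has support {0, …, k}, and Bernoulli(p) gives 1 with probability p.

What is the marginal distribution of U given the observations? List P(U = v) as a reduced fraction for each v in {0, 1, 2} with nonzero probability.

Enumerate traces; 162 have nonzero weight after conditioning:
  (Z=0, W=0, Y=0, X=0, U=0, V=1) weight 1/1120
  (Z=0, W=0, Y=0, X=0, U=1, V=0) weight 1/1120
  (Z=0, W=0, Y=0, X=0, U=2, V=2) weight 3/560
  (Z=0, W=0, Y=0, X=1, U=0, V=1) weight 1/840
  (Z=0, W=0, Y=0, X=1, U=1, V=0) weight 1/840
  (Z=0, W=0, Y=0, X=1, U=2, V=2) weight 1/140
  (Z=0, W=0, Y=0, X=2, U=0, V=1) weight 1/1120
  (Z=0, W=0, Y=0, X=2, U=1, V=0) weight 1/1120
  … 154 more
Group by U:
  weight(U=0) = 25/756
  weight(U=1) = 23/378
  weight(U=2) = 55/189
Total weight = 25/756 + 23/378 + 55/189 = 97/252
P(U=0 | obs) = 25/756 / 97/252 = 25/291
P(U=1 | obs) = 23/378 / 97/252 = 46/291
P(U=2 | obs) = 55/189 / 97/252 = 220/291

P(U=0) = 25/291, P(U=1) = 46/291, P(U=2) = 220/291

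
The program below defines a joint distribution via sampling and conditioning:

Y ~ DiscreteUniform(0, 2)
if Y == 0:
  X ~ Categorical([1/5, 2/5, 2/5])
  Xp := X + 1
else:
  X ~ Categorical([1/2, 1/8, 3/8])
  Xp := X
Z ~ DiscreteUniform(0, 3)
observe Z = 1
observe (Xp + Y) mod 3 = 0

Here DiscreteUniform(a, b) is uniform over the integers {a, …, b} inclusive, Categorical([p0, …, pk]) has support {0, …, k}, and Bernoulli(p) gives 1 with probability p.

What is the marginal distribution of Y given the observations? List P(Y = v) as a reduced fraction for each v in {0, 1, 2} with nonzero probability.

P(Y=0) = 4/9, P(Y=1) = 5/12, P(Y=2) = 5/36

Enumerate traces; 3 have nonzero weight after conditioning:
  (Y=0, X=2, Z=1) weight 1/30
  (Y=1, X=2, Z=1) weight 1/32
  (Y=2, X=1, Z=1) weight 1/96
Group by Y:
  weight(Y=0) = 1/30
  weight(Y=1) = 1/32
  weight(Y=2) = 1/96
Total weight = 1/30 + 1/32 + 1/96 = 3/40
P(Y=0 | obs) = 1/30 / 3/40 = 4/9
P(Y=1 | obs) = 1/32 / 3/40 = 5/12
P(Y=2 | obs) = 1/96 / 3/40 = 5/36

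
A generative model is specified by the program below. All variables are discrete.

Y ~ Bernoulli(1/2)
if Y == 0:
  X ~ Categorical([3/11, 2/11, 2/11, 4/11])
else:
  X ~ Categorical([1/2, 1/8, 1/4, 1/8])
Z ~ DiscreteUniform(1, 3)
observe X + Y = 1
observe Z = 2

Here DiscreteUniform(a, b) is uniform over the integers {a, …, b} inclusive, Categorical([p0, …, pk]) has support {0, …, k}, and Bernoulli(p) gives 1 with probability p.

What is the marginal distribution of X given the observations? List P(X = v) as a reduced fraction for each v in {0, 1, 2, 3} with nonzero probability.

Enumerate traces; 2 have nonzero weight after conditioning:
  (Y=0, X=1, Z=2) weight 1/33
  (Y=1, X=0, Z=2) weight 1/12
Group by X:
  weight(X=0) = 1/12
  weight(X=1) = 1/33
Total weight = 1/12 + 1/33 = 5/44
P(X=0 | obs) = 1/12 / 5/44 = 11/15
P(X=1 | obs) = 1/33 / 5/44 = 4/15

P(X=0) = 11/15, P(X=1) = 4/15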